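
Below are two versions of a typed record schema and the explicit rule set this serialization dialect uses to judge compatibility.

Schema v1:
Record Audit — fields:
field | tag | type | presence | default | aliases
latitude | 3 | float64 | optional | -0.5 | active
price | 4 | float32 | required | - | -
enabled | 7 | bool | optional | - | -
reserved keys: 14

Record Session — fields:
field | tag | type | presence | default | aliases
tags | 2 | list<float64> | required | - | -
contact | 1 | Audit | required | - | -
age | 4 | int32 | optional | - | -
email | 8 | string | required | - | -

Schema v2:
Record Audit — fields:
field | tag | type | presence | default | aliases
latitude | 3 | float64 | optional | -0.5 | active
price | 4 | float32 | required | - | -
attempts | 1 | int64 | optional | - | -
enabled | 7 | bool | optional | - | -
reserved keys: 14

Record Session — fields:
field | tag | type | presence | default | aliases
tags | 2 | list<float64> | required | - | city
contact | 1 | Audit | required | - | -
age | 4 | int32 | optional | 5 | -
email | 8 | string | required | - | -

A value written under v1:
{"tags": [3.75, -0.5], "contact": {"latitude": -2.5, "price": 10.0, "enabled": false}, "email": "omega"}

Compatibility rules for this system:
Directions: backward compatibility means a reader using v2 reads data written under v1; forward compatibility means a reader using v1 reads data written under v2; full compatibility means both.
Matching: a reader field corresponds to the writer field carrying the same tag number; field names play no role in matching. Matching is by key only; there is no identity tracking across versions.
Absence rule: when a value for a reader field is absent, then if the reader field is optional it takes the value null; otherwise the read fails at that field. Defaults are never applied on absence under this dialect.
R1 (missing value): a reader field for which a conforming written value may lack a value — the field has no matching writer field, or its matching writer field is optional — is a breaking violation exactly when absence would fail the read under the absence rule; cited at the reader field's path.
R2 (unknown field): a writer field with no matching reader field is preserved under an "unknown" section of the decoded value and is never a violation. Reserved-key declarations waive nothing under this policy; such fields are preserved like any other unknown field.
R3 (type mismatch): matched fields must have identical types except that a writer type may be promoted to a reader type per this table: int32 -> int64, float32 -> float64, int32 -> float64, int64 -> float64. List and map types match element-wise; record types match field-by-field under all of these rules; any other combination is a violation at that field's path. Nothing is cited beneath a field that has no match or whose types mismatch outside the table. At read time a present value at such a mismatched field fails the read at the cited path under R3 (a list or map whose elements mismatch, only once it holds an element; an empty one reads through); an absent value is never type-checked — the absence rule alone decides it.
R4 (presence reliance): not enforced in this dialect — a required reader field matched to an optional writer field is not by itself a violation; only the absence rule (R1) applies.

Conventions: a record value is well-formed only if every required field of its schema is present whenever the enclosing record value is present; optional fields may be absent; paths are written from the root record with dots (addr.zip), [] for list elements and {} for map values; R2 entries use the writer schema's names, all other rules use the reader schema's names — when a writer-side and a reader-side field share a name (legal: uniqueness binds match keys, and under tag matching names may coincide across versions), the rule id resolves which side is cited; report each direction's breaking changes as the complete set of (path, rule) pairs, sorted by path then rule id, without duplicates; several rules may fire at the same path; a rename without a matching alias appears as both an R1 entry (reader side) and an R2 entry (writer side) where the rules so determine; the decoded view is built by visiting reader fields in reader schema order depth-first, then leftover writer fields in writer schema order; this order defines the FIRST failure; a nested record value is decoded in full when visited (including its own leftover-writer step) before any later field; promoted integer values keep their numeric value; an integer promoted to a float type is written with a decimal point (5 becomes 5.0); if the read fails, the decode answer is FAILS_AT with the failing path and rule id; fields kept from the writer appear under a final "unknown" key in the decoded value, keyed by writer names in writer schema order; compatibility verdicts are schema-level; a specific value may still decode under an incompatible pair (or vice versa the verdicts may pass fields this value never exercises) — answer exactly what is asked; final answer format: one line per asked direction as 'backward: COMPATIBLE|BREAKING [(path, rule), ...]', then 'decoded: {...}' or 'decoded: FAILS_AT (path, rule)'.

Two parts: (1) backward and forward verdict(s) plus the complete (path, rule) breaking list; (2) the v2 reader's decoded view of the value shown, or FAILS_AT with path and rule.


backward: COMPATIBLE []; forward: COMPATIBLE []; decoded: {"tags": [3.75, -0.5], "contact": {"latitude": -2.5, "price": 10.0, "attempts": null, "enabled": false}, "age": null, "email": "omega"}

in Session below, arrows point writer -> reader
backward analysis of Session with v2 as reader and v1 as writer:
  tags: paired with writer tags (list<float64> -> list<float64>; writer required)
  contact: paired with writer contact (Audit -> Audit; writer required)
  age: paired with writer age (int32 -> int32; writer optional)
  email: paired with writer email (string -> string; writer required)
  contact.latitude: paired with writer contact.latitude (float64 -> float64; writer optional)
  contact.price: paired with writer contact.price (float32 -> float32; writer required)
  contact.attempts has no writer counterpart
  contact.enabled: paired with writer contact.enabled (bool -> bool; writer optional)
  => backward: COMPATIBLE
forward analysis of Session with v1 as reader and v2 as writer:
  tags: paired with writer tags (list<float64> -> list<float64>; writer required)
  contact: paired with writer contact (Audit -> Audit; writer required)
  age: paired with writer age (int32 -> int32; writer optional)
  email: paired with writer email (string -> string; writer required)
  contact.latitude: paired with writer contact.latitude (float64 -> float64; writer optional)
  contact.price: paired with writer contact.price (float32 -> float32; writer required)
  contact.enabled: paired with writer contact.enabled (bool -> bool; writer optional)
  writer contact.attempts: unknown to reader
  => forward: COMPATIBLE
decoding the Session value with the v2 reader:
  tags := [3.75, -0.5]
  contact.latitude := -2.5
  contact.price := 10.0
  contact.attempts := null (missing; optional => null)
  contact.enabled := false
  age := null (missing; optional => null)
  email := "omega"
  => decoded: {"tags": [3.75, -0.5], "contact": {"latitude": -2.5, "price": 10.0, "attempts": null, "enabled": false}, "age": null, "email": "omega"}


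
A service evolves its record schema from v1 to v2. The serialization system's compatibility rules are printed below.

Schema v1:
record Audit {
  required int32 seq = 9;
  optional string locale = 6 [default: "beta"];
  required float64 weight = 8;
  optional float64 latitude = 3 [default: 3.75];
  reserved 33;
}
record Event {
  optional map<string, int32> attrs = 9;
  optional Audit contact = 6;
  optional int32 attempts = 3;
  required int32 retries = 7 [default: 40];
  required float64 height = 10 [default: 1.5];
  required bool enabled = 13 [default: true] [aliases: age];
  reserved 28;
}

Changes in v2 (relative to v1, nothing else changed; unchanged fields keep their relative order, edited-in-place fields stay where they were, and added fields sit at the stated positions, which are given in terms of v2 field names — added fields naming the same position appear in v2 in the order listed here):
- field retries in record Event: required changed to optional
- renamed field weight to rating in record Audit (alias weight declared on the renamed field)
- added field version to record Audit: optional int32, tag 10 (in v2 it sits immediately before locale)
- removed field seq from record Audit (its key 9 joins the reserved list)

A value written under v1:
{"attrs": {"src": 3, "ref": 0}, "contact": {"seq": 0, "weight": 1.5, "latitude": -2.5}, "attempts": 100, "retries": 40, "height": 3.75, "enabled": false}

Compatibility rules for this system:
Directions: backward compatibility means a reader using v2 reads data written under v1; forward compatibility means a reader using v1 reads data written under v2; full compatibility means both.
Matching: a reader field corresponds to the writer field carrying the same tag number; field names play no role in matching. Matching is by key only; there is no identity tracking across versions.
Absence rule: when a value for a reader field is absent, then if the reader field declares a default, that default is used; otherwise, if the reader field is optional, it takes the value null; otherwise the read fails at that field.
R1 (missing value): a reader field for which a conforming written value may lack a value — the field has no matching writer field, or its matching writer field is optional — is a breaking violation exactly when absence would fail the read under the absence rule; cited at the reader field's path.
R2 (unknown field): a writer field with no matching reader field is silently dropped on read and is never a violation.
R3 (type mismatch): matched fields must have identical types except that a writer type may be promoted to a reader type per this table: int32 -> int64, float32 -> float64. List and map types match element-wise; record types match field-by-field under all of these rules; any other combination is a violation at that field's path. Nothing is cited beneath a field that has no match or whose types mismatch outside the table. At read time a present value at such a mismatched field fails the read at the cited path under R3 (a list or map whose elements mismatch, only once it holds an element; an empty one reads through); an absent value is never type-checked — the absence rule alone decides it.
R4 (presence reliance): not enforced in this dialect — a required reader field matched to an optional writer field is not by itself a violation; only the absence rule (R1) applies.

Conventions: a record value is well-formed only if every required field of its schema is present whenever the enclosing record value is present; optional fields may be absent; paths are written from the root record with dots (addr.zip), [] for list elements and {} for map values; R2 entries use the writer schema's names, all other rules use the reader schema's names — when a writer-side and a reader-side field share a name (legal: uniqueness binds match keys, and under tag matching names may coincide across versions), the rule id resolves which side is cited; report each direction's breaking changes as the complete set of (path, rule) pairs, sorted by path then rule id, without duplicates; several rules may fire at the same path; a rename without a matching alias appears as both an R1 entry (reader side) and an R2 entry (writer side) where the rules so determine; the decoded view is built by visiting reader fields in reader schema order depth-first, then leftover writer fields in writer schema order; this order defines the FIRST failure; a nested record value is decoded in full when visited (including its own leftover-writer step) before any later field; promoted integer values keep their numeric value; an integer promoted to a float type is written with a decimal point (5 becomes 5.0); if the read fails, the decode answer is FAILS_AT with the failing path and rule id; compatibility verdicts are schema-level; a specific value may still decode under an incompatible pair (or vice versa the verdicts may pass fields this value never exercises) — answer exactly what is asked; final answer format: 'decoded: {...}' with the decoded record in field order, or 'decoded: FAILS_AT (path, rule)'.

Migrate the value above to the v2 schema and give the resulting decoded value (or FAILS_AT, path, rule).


arrows below run writer -> reader for Event
decode walk for Event under reader schema v2:
  attrs := {"src": 3, "ref": 0}
  contact.version := null (absent, optional -> null)
  contact.locale := "beta" (absent -> default)
  contact.rating := 1.5 (from writer weight)
  contact.latitude := -2.5
  writer contact.seq: unknown -> dropped
  attempts := 100
  retries := 40
  height := 3.75
  enabled := false
  => decoded: {"attrs": {"src": 3, "ref": 0}, "contact": {"version": null, "locale": "beta", "rating": 1.5, "latitude": -2.5}, "attempts": 100, "retries": 40, "height": 3.75, "enabled": false}
diffs on Event not affecting the asked answer:
  field retries in record Event: required changed to optional -> inert under this dialect — no rule fires on Event and the result does not move

decoded: {"attrs": {"src": 3, "ref": 0}, "contact": {"version": null, "locale": "beta", "rating": 1.5, "latitude": -2.5}, "attempts": 100, "retries": 40, "height": 3.75, "enabled": false}


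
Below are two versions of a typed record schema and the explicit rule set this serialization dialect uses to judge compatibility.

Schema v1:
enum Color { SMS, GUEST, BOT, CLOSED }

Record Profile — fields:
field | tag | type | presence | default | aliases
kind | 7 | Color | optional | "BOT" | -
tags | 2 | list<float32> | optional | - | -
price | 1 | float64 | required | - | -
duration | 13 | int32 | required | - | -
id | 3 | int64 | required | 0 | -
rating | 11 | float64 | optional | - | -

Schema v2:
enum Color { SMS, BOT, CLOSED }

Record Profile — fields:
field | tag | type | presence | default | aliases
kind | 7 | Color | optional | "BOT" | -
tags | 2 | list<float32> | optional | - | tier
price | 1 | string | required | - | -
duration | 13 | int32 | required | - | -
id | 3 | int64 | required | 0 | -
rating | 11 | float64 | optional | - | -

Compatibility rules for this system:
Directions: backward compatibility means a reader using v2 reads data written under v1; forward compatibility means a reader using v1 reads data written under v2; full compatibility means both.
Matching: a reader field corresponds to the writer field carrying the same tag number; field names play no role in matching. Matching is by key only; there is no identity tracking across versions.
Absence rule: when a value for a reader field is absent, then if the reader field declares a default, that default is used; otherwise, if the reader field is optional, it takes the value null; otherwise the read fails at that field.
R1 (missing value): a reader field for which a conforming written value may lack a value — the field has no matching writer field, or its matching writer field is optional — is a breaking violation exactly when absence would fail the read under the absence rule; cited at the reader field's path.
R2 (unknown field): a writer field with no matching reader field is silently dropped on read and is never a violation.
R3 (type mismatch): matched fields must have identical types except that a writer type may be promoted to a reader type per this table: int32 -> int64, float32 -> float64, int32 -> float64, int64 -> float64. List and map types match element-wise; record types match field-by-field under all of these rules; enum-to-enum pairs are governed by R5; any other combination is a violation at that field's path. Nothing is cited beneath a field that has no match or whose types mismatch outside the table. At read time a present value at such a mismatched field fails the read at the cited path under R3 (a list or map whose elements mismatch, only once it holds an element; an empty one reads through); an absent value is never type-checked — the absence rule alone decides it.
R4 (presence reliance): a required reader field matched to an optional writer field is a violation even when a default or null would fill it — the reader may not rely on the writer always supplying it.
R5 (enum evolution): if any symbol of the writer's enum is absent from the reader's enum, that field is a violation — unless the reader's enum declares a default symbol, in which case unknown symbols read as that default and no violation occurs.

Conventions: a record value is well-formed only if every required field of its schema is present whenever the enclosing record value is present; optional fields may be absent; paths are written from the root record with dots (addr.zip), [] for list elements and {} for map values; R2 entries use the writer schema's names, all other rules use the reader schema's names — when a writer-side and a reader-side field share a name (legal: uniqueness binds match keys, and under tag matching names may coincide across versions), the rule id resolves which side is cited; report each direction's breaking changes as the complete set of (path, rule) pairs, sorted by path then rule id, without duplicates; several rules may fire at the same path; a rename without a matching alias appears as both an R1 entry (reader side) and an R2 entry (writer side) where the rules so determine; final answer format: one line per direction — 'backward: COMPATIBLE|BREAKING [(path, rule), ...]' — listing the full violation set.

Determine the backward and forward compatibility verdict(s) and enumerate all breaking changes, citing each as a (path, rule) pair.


in Profile below, arrows point writer -> reader
backward on Profile — v2 reading data written by v1:
  Color -> Color, writer optional: kind aligns to kind
  list<float32> -> list<float32>, writer optional: tags aligns to tags
  float64 -> string, writer required: price aligns to price
  int32 -> int32, writer required: duration aligns to duration
  int64 -> int64, writer required: id aligns to id
  float64 -> float64, writer optional: rating aligns to rating
  R5 fires at kind
  R3 fires at price
  => backward verdict for Profile: BREAKING, 2 violation(s)
forward on Profile — v1 reading data written by v2:
  Color -> Color, writer optional: kind aligns to kind
  list<float32> -> list<float32>, writer optional: tags aligns to tags
  string -> float64, writer required: price aligns to price
  int32 -> int32, writer required: duration aligns to duration
  int64 -> int64, writer required: id aligns to id
  float64 -> float64, writer optional: rating aligns to rating
  R3 fires at price
  => forward verdict for Profile: BREAKING, 1 violation(s)

backward: BREAKING [(kind, R5), (price, R3)]; forward: BREAKING [(price, R3)]


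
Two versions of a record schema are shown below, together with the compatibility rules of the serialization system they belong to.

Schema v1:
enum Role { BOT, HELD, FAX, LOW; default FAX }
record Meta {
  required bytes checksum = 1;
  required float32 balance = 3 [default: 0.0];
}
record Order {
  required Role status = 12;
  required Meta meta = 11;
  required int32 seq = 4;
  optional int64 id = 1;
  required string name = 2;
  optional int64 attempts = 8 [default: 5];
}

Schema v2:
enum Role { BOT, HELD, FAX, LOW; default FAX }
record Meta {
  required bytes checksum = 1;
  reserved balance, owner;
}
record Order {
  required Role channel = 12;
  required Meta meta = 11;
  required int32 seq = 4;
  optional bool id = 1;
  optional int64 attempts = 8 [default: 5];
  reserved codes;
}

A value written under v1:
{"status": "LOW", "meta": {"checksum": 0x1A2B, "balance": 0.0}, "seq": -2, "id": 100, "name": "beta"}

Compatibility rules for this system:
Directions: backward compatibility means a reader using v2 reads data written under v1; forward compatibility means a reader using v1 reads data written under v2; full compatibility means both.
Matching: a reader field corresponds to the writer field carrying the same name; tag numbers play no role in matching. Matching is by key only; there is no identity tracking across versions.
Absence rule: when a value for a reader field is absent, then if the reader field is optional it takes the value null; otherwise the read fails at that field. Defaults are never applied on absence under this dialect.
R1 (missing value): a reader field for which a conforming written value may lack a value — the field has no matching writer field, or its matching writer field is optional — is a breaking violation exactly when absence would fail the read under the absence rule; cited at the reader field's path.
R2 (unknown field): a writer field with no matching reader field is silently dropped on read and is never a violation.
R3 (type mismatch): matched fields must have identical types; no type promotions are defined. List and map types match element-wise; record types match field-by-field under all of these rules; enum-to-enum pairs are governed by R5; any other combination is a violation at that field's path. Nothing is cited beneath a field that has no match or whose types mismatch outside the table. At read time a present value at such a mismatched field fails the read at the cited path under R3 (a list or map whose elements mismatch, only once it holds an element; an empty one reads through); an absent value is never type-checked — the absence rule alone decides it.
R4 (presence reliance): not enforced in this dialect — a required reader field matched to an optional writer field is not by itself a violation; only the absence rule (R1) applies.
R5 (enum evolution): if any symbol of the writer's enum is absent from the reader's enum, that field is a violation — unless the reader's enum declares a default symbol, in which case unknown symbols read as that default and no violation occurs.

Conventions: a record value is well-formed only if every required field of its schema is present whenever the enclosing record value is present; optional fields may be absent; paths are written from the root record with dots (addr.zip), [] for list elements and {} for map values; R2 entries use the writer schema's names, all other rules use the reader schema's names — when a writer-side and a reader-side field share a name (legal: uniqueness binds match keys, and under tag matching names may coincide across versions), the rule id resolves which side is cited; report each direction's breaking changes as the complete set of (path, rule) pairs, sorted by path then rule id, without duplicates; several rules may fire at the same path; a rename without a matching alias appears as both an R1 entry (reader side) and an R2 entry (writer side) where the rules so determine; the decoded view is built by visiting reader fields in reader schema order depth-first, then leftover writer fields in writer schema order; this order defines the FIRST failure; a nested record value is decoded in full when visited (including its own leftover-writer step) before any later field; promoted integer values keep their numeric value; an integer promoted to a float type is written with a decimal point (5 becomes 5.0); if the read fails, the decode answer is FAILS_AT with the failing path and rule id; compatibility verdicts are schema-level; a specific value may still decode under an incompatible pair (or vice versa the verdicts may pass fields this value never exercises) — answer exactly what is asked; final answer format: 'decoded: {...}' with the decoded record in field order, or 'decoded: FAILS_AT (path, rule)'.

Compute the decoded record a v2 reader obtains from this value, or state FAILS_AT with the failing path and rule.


decoded: FAILS_AT (channel, R1)

each type pair in Order: writer, then reader
decode walk for Order under reader schema v2:
  read fails at channel under R1 (no fill)
  => FAILS_AT (channel, R1)
the other Order changes do not affect what is asked:
  removed field balance from record Meta (its key "balance" joins the reserved list) -> schema-level compatibility only; this Order value's decode is unchanged
  field id in record Order: type int64 changed to bool -> schema-level compatibility only; this Order value's decode is unchanged
  removed field name from record Order -> schema-level compatibility only; this Order value's decode is unchanged


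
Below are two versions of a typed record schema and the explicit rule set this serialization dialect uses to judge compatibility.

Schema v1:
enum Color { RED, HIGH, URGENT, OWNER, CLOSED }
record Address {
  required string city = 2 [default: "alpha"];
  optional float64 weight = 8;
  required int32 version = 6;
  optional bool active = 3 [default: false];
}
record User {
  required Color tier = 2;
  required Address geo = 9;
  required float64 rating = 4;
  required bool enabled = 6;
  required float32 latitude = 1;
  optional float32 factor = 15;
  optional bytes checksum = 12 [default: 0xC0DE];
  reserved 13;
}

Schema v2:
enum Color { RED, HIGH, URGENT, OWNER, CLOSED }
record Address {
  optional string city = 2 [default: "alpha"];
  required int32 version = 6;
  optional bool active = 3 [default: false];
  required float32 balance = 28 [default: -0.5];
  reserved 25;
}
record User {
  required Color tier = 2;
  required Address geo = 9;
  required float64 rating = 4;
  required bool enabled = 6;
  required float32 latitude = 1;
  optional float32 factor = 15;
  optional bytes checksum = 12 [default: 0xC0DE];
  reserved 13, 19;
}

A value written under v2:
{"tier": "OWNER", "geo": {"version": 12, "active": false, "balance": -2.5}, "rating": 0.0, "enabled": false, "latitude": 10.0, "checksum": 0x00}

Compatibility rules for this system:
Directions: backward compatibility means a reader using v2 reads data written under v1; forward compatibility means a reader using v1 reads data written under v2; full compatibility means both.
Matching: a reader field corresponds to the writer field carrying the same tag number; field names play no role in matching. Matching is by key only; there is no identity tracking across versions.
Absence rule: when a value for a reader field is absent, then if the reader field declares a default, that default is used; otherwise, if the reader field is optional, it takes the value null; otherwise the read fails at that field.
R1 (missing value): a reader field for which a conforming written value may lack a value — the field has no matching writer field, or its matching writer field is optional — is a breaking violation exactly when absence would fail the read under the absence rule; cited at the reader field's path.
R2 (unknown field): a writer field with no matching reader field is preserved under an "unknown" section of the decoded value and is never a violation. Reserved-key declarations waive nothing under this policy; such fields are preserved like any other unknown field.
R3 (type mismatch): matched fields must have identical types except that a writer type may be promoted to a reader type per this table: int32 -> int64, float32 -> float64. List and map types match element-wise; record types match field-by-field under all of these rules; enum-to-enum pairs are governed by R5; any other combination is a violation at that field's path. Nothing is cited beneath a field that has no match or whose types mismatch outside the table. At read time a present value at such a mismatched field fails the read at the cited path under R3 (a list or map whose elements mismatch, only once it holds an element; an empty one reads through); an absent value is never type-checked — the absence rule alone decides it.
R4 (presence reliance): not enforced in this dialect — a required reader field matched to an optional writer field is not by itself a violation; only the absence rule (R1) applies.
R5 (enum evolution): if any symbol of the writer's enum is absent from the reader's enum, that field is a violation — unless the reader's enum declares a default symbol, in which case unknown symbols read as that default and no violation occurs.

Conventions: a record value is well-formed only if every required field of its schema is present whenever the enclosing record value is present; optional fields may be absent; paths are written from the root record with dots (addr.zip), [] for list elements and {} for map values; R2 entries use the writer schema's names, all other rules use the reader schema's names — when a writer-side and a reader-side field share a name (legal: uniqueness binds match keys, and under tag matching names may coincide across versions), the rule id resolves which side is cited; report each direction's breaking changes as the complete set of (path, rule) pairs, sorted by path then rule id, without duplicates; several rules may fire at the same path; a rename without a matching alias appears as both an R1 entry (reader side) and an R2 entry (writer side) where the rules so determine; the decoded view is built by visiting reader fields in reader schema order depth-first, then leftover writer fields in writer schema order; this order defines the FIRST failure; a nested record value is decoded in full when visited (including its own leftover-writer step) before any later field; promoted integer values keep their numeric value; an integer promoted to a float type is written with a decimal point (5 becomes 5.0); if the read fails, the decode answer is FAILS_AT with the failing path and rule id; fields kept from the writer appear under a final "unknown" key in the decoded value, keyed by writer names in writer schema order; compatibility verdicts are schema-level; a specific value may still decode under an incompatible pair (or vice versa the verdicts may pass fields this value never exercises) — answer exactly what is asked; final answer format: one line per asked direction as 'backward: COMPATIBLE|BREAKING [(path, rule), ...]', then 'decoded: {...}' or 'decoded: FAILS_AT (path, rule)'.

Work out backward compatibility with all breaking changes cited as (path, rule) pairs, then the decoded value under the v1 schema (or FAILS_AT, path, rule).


backward: COMPATIBLE []; decoded: {"tier": "OWNER", "geo": {"city": "alpha", "weight": null, "version": 12, "active": false, "unknown": {"balance": -2.5}}, "rating": 0.0, "enabled": false, "latitude": 10.0, "factor": null, "checksum": 0x00}

arrows below run writer -> reader for User
backward for User (reader v2, writer v1):
  Color -> Color, writer required: tier aligns to tier
  Address -> Address, writer required: geo aligns to geo
  float64 -> float64, writer required: rating aligns to rating
  bool -> bool, writer required: enabled aligns to enabled
  float32 -> float32, writer required: latitude aligns to latitude
  float32 -> float32, writer optional: factor aligns to factor
  bytes -> bytes, writer optional: checksum aligns to checksum
  string -> string, writer required: geo.city aligns to geo.city
  int32 -> int32, writer required: geo.version aligns to geo.version
  bool -> bool, writer optional: geo.active aligns to geo.active
  geo.balance: no writer-side match
  geo.weight (writer side), unknown to reader
  => no violations; backward on User: COMPATIBLE
decode walk for User under reader schema v1:
  tier := "OWNER"
  geo.city := "alpha" (absent -> default)
  geo.weight := null (absent, optional -> null)
  geo.version := 12
  geo.active := false
  writer geo.balance: kept under "unknown"
  rating := 0.0
  enabled := false
  latitude := 10.0
  factor := null (absent, optional -> null)
  checksum := 0x00
  => decoded: {"tier": "OWNER", "geo": {"city": "alpha", "weight": null, "version": 12, "active": false, "unknown": {"balance": -2.5}}, "rating": 0.0, "enabled": false, "latitude": 10.0, "factor": null, "checksum": 0x00}
ruling out the remaining User differences:
  field city in record Address: required changed to optional -> fires no rule on User, leaving the asked answer as it is
  removed field weight from record Address -> fires no rule on User, leaving the asked answer as it is


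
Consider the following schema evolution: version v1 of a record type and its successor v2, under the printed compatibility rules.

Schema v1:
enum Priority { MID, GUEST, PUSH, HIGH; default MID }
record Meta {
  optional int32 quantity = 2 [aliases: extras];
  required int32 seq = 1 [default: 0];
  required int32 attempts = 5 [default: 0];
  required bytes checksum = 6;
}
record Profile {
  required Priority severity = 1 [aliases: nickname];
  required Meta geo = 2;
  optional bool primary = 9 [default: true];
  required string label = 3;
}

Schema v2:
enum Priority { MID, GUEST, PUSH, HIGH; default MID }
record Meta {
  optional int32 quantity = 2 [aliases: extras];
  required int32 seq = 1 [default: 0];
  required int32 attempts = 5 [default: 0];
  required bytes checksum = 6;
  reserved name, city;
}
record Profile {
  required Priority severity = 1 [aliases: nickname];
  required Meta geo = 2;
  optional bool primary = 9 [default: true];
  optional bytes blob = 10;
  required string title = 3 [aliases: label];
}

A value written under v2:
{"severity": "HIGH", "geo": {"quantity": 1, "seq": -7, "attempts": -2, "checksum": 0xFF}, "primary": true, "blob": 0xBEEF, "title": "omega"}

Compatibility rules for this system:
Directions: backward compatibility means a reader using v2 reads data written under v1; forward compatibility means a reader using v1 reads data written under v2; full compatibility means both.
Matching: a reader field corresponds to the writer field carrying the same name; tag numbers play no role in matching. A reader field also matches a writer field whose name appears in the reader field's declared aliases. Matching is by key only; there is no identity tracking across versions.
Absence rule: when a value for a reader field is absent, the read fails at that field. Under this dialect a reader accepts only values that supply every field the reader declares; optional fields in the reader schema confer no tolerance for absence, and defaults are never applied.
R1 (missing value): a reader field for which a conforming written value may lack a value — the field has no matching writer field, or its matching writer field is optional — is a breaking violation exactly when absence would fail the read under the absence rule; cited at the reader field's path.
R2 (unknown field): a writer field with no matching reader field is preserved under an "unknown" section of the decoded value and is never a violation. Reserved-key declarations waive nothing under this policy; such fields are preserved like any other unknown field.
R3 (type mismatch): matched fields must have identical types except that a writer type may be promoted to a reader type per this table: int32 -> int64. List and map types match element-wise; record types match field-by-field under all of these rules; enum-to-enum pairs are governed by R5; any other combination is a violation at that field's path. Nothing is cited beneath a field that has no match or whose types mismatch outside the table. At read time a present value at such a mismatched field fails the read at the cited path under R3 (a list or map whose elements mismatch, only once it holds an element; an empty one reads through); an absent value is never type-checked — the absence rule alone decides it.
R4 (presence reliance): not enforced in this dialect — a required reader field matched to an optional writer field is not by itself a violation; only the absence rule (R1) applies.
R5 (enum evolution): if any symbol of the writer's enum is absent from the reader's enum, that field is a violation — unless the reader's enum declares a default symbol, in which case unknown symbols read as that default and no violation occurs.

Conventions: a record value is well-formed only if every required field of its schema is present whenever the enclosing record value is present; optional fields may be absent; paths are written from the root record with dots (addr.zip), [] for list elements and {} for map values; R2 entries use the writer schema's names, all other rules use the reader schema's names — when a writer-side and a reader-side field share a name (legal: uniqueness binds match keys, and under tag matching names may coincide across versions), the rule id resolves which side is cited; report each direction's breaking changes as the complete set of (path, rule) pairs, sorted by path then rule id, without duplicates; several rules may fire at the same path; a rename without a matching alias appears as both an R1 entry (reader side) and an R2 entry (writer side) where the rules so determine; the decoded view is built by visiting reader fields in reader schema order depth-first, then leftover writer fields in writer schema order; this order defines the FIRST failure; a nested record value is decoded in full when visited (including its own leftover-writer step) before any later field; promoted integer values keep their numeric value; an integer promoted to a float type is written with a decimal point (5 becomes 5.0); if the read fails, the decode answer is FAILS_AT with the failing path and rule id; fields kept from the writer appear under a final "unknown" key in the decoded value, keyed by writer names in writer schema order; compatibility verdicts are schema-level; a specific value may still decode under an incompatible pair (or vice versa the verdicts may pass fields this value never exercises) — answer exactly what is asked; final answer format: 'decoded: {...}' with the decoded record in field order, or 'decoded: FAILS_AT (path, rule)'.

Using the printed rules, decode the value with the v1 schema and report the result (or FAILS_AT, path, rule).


each type pair in Profile: writer, then reader
decode (reader v1):
  severity := "HIGH"
  geo.quantity := 1
  geo.seq := -7
  geo.attempts := -2
  geo.checksum := 0xFF
  primary := true
  read fails at label under R1 (no fill)
  => FAILS_AT (label, R1)
ruling out the remaining Profile differences:
  added field blob to record Profile: optional bytes, tag 10 (in v2 it sits immediately before title) -> affects the rule determinations only; this particular Profile value decodes identically

decoded: FAILS_AT (label, R1)


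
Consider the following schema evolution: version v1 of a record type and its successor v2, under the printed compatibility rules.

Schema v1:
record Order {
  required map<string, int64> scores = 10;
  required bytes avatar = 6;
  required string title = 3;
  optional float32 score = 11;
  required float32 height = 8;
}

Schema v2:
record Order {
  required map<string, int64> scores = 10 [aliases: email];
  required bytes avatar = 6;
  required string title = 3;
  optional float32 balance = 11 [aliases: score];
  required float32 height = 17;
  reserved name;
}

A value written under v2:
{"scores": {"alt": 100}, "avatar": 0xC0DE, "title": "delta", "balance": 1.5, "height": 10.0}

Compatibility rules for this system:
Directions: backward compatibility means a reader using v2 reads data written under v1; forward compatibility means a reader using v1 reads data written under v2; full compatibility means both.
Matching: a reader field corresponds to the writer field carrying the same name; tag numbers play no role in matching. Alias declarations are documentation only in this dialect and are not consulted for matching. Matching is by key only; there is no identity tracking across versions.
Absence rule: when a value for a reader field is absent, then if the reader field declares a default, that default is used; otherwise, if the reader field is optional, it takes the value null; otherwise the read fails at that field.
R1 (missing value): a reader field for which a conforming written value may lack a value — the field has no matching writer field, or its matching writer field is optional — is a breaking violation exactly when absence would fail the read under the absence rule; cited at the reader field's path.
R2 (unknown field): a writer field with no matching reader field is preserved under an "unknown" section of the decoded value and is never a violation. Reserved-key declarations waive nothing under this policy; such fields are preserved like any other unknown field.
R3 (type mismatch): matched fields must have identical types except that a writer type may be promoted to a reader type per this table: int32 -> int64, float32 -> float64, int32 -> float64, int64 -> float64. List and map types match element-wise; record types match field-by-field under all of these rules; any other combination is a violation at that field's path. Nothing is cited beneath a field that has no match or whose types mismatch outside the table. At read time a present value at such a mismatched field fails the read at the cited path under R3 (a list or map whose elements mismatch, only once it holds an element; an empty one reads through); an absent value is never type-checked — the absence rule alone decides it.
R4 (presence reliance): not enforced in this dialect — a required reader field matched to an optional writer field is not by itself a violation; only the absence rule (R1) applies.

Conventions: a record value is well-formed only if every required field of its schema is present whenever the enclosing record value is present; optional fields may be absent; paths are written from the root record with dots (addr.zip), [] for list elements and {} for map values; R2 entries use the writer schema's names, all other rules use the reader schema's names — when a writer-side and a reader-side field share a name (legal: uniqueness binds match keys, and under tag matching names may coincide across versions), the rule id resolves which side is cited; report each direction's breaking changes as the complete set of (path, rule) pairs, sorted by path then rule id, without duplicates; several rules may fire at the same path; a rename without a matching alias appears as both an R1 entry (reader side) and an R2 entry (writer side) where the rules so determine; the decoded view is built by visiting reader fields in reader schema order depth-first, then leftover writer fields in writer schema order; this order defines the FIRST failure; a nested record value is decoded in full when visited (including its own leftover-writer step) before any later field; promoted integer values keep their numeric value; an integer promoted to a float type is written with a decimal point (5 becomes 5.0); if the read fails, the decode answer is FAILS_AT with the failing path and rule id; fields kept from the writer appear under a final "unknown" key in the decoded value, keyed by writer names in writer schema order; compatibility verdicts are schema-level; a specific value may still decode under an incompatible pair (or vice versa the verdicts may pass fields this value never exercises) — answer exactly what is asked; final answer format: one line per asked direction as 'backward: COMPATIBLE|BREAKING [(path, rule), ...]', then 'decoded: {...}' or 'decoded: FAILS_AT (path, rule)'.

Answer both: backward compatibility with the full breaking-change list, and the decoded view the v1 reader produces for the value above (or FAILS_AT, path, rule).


the writer's type comes first in each Order pair
backward for Order (reader v2, writer v1):
  scores: map<string, int64> -> map<string, int64>, writer required; from scores
  avatar: bytes -> bytes, writer required; from avatar
  title: string -> string, writer required; from title
  balance: no writer-side match
  height: float32 -> float32, writer required; from height
  leftover writer field: score
  => backward: COMPATIBLE
decode (reader v1):
  scores := {"alt": 100}
  avatar := 0xC0DE
  title := "delta"
  score := null (not supplied -> null)
  height := 10.0
  writer balance: kept under "unknown"
  => decoded: {"scores": {"alt": 100}, "avatar": 0xC0DE, "title": "delta", "score": null, "height": 10.0, "unknown": {"balance": 1.5}}
ruling out the remaining Order differences:
  field height in record Order: tag 8 changed to 17 -> triggers nothing under Order's printed rules — same verdict

backward: COMPATIBLE []; decoded: {"scores": {"alt": 100}, "avatar": 0xC0DE, "title": "delta", "score": null, "height": 10.0, "unknown": {"balance": 1.5}}
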